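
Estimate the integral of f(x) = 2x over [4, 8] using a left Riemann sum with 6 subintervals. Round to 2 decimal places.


Left Riemann sum uses left endpoints of each subinterval.
Interval: [4, 8], n = 6
dx = (8 - 4) / 6 = 2/3
Left endpoints: [4, 14/3, 16/3, 6, 20/3, 22/3]
f values: [8, 28/3, 32/3, 12, 40/3, 44/3]
Sum = dx * (sum of f values)
= 2/3 * 68
= 136/3 ≈ 45.33

45.33


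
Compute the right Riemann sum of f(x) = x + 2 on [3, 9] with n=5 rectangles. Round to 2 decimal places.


Right Riemann sum uses right endpoints of each subinterval.
Interval: [3, 9], n = 5
dx = (9 - 3) / 5 = 6/5
Right endpoints: [21/5, 27/5, 33/5, 39/5, 9]
f values: [31/5, 37/5, 43/5, 49/5, 11]
Sum = dx * (sum of f values)
= 6/5 * 43
= 258/5 = 51.60

51.60


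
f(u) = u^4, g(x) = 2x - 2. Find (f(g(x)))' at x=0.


Using the chain rule: (f(g(x)))' = f'(g(x)) * g'(x)
First, find g(0):
g(0) = 2 * 0 - 2 = -2
Next, f'(u) = 4u^3
And g'(x) = 2
So f'(g(0)) * g'(0)
= 4 * (-2)^3 * 2
= 4 * (-8) * 2
= -64

-64


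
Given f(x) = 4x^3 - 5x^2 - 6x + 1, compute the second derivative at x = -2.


First derivative:
f'(x) = 12x^2 - 10x - 6
Second derivative:
f''(x) = 24x - 10
Substitute x = -2:
f''(-2) = 24 * (-2) - 10
= -48 - 10
= -58

-58


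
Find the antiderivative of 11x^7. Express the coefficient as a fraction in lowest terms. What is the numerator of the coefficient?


Apply the power rule for integration:
integral of ax^n dx = a/(n+1) * x^(n+1) + C
integral of 11x^7 dx
= 11/8 * x^8 + C
The coefficient in lowest terms is 11/8, and its numerator is 11

11


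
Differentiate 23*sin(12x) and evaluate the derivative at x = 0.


Apply the chain rule to differentiate 23*sin(12x):
d/dx [23*sin(12x)]
= 23 * cos(12x) * d/dx(12x)
= 23 * 12 * cos(12x)
= 276 * cos(12x)
Evaluate at x = 0:
= 276 * cos(0)
= 276 * 1
= 276

276


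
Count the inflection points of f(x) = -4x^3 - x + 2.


Inflection points occur where f''(x) = 0 and concavity changes.
f(x) = -4x^3 - x + 2
f'(x) = -12x^2 - 1
f''(x) = -24x
Set f''(x) = 0:
-24x = 0
x = 0 / (-24) = 0
Since f''(x) is linear (degree 1), it changes sign at this point.
Therefore there is exactly 1 inflection point.

1


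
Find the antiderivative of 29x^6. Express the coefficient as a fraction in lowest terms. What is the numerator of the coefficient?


Apply the power rule for integration:
integral of ax^n dx = a/(n+1) * x^(n+1) + C
integral of 29x^6 dx
= 29/7 * x^7 + C
The coefficient in lowest terms is 29/7, and its numerator is 29

29


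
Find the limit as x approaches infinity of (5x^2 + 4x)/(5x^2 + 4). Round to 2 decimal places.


For limits at infinity with equal-degree polynomials,
we compare leading coefficients.
Numerator leading term: 5x^2
Denominator leading term: 5x^2
Divide both by x^2:
lim = (5 + 4/x) / (5 + 4/x^2)
As x -> infinity, the 1/x and 1/x^2 terms vanish:
= 5/5 = 1 = 1.00

1.00


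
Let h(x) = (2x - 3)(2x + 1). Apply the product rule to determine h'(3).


Let u(x) = 2x - 3 and v(x) = 2x + 1
u'(x) = 2
v'(x) = 2
Product rule: h'(x) = u'(x)*v(x) + u(x)*v'(x)
= 2 * (2x + 1) + (2x - 3) * 2
At x = 3:
u(3) = 2 * 3 - 3 = 3
v(3) = 2 * 3 + 1 = 7
h'(3) = 2 * 7 + 3 * 2
= 14 + 6
= 20

20


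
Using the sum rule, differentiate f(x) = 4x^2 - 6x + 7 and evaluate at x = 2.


Differentiate term by term using power and sum rules:
f(x) = 4x^2 - 6x + 7
f'(x) = 8x - 6
Substitute x = 2:
f'(2) = 8 * 2 - 6
= 16 - 6
= 10

10


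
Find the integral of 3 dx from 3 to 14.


The integral of a constant k over [a, b] equals k * (b - a).
integral from 3 to 14 of 3 dx
= 3 * (14 - 3)
= 3 * 11
= 33

33


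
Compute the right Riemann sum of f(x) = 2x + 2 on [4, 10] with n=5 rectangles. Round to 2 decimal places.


Right Riemann sum uses right endpoints of each subinterval.
Interval: [4, 10], n = 5
dx = (10 - 4) / 5 = 6/5
Right endpoints: [26/5, 32/5, 38/5, 44/5, 10]
f values: [62/5, 74/5, 86/5, 98/5, 22]
Sum = dx * (sum of f values)
= 6/5 * 86
= 516/5 = 103.20

103.20


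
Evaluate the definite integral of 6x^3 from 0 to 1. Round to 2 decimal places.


Find the antiderivative of 6x^3:
F(x) = 6/4 * x^4
Apply the Fundamental Theorem of Calculus:
F(1) - F(0)
= 6/4 * 1^4 - 6/4 * 0^4
= 6/4 * (1 - 0)
= 6/4 * 1
= 3/2 = 1.50

1.50


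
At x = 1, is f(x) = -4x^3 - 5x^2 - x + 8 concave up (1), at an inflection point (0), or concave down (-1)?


Concavity is determined by the sign of f''(x).
f(x) = -4x^3 - 5x^2 - x + 8
f'(x) = -12x^2 - 10x - 1
f''(x) = -24x - 10
f''(1) = -24 * 1 - 10
= -24 - 10
= -34
Since f''(1) < 0, the function is concave down (-1)

-1


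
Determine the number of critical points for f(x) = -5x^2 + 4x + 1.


Find where f'(x) = 0:
f'(x) = -10x + 4
Set f'(x) = 0:
-10x + 4 = 0
x = -4 / (-10) = 2/5
This is a linear equation in x, so there is exactly one solution.
Number of critical points: 1

1


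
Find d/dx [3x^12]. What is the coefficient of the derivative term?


We apply the power rule: d/dx [ax^n] = a*n * x^(n-1)
d/dx [3x^12]
= 3 * 12 * x^(12-1)
= 36x^11
The coefficient is 36

36


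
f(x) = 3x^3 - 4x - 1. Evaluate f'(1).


Differentiate f(x) = 3x^3 - 4x - 1 term by term:
f'(x) = 9x^2 - 4
Substitute x = 1:
f'(1) = 9 * 1^2 + 0 * 1 - 4
= 9 + 0 - 4
= 5

5


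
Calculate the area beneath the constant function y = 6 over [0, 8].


The area under a constant function y = 6 is a rectangle.
Width = 8 - 0 = 8
Height = 6
Area = width * height
= 8 * 6
= 48

48


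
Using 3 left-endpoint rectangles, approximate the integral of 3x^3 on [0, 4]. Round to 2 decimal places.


Left Riemann sum uses left endpoints of each subinterval.
Interval: [0, 4], n = 3
dx = (4 - 0) / 3 = 4/3
Left endpoints: [0, 4/3, 8/3]
f values: [0, 64/9, 512/9]
Sum = dx * (sum of f values)
= 4/3 * 64
= 256/3 ≈ 85.33

85.33


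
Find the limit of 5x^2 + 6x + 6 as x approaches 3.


Since polynomials are continuous, we use direct substitution.
lim(x->3) of 5x^2 + 6x + 6
= 5 * 3^2 + 6 * 3 + 6
= 45 + 18 + 6
= 69

69


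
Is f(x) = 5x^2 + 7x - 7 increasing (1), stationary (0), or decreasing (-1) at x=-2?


Compute f'(x) to determine behavior:
f'(x) = 10x + 7
f'(-2) = 10 * (-2) + 7
= -20 + 7
= -13
Since f'(-2) < 0, the function is decreasing (-1)

-1


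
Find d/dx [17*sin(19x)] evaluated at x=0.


Apply the chain rule to differentiate 17*sin(19x):
d/dx [17*sin(19x)]
= 17 * cos(19x) * d/dx(19x)
= 17 * 19 * cos(19x)
= 323 * cos(19x)
Evaluate at x = 0:
= 323 * cos(0)
= 323 * 1
= 323

323


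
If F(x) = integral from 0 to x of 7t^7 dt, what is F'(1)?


By the Fundamental Theorem of Calculus (Part 1):
If F(x) = integral from 0 to x of f(t) dt, then F'(x) = f(x)
Here f(t) = 7t^7
So F'(x) = 7x^7
Evaluate at x = 1:
F'(1) = 7 * 1^7
= 7 * 1
= 7

7


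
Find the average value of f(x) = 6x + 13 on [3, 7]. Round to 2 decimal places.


Average value = 1/(b-a) * integral from a to b of f(x) dx
First compute the integral of 6x + 13:
F(x) = 3x^2 + 13x
F(7) = 3 * 49 + 13 * 7 = 238
F(3) = 3 * 9 + 13 * 3 = 66
Integral = 238 - 66 = 172
Average = 172 / (7 - 3) = 172 / 4
= 43 = 43.00

43.00


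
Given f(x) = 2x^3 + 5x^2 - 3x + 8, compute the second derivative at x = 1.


First derivative:
f'(x) = 6x^2 + 10x - 3
Second derivative:
f''(x) = 12x + 10
Substitute x = 1:
f''(1) = 12 * 1 + 10
= 12 + 10
= 22

22


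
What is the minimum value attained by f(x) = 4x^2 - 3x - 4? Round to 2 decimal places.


For a quadratic f(x) = ax^2 + bx + c with a > 0, the minimum is at the vertex.
Vertex x-coordinate: x = -b/(2a)
x = -(-3) / (2 * 4)
x = 3/8
Substitute back to find the minimum value:
f(3/8) = 4 * (3/8)^2 - 3 * (3/8) - 4
= 9/16 - 9/8 - 4
= -73/16 ≈ -4.56

-4.56


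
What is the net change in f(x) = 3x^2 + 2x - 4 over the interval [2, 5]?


Net change = f(b) - f(a)
f(x) = 3x^2 + 2x - 4
Compute f(5):
f(5) = 3 * 5^2 + 2 * 5 - 4
= 75 + 10 - 4
= 81
Compute f(2):
f(2) = 3 * 2^2 + 2 * 2 - 4
= 12 + 4 - 4
= 12
Net change = 81 - 12 = 69

69


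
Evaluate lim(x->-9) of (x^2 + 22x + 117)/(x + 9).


Direct substitution gives 0/0, so we factor the numerator.
Factor: (x^2 + 22x + 117) = (x + 9)(x + 13)
Cancel the common factor (x + 9):
(x^2 + 22x + 117)/(x + 9) = (x + 13)
Now substitute x = -9:
= (-9) - (-13) = 4

4


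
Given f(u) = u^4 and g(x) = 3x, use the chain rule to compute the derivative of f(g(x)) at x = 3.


Using the chain rule: (f(g(x)))' = f'(g(x)) * g'(x)
First, find g(3):
g(3) = 3 * 3 + 0 = 9
Next, f'(u) = 4u^3
And g'(x) = 3
So f'(g(3)) * g'(3)
= 4 * 9^3 * 3
= 4 * 729 * 3
= 8748

8748


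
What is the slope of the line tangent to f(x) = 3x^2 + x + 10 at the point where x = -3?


The slope of the tangent line equals f'(x) at the point.
f(x) = 3x^2 + x + 10
f'(x) = 6x + 1
At x = -3:
f'(-3) = 6 * (-3) + 1
= -18 + 1
= -17

-17


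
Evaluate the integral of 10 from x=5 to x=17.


The integral of a constant k over [a, b] equals k * (b - a).
integral from 5 to 17 of 10 dx
= 10 * (17 - 5)
= 10 * 12
= 120

120


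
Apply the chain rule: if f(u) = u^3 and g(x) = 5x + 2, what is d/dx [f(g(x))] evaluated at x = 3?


Using the chain rule: (f(g(x)))' = f'(g(x)) * g'(x)
First, find g(3):
g(3) = 5 * 3 + 2 = 17
Next, f'(u) = 3u^2
And g'(x) = 5
So f'(g(3)) * g'(3)
= 3 * 17^2 * 5
= 3 * 289 * 5
= 4335

4335


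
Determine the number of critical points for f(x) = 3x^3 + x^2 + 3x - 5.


Find where f'(x) = 0:
f(x) = 3x^3 + x^2 + 3x - 5
f'(x) = 9x^2 + 2x + 3
This is a quadratic in x. Use the discriminant to count real roots.
Discriminant = (2)^2 - 4 * 9 * 3
= 4 - 108
= -104
Since discriminant < 0, f'(x) = 0 has no real solutions.
Number of critical points: 0

0


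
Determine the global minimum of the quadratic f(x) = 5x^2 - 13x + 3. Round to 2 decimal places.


For a quadratic f(x) = ax^2 + bx + c with a > 0, the minimum is at the vertex.
Vertex x-coordinate: x = -b/(2a)
x = -(-13) / (2 * 5)
x = 13/10
Substitute back to find the minimum value:
f(13/10) = 5 * (13/10)^2 - 13 * (13/10) + 3
= 169/20 - 169/10 + 3
= -109/20 = -5.45

-5.45


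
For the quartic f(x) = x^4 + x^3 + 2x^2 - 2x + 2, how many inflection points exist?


Inflection points occur where f''(x) = 0 and concavity changes.
f(x) = x^4 + x^3 + 2x^2 - 2x + 2
f'(x) = 4x^3 + 3x^2 + 4x - 2
f''(x) = 12x^2 + 6x + 4
This is a quadratic in x. Use the discriminant to count real roots.
Discriminant = (6)^2 - 4 * 12 * 4
= 36 - 192
= -156
Since discriminant < 0, f''(x) = 0 has no real solutions.
Number of inflection points: 0

0


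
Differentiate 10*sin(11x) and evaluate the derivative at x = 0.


Apply the chain rule to differentiate 10*sin(11x):
d/dx [10*sin(11x)]
= 10 * cos(11x) * d/dx(11x)
= 10 * 11 * cos(11x)
= 110 * cos(11x)
Evaluate at x = 0:
= 110 * cos(0)
= 110 * 1
= 110

110


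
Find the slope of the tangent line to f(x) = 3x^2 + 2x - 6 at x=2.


The slope of the tangent line equals f'(x) at the point.
f(x) = 3x^2 + 2x - 6
f'(x) = 6x + 2
At x = 2:
f'(2) = 6 * 2 + 2
= 12 + 2
= 14

14


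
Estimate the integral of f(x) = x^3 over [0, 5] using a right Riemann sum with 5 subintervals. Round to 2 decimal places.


Right Riemann sum uses right endpoints of each subinterval.
Interval: [0, 5], n = 5
dx = (5 - 0) / 5 = 1
Right endpoints: [1, 2, 3, 4, 5]
f values: [1, 8, 27, 64, 125]
Sum = dx * (sum of f values)
= 1 * 225
= 225 = 225.00

225.00


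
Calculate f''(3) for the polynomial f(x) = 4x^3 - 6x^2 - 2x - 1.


First derivative:
f'(x) = 12x^2 - 12x - 2
Second derivative:
f''(x) = 24x - 12
Substitute x = 3:
f''(3) = 24 * 3 - 12
= 72 - 12
= 60

60


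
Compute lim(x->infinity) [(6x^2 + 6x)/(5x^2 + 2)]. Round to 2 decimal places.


For limits at infinity with equal-degree polynomials,
we compare leading coefficients.
Numerator leading term: 6x^2
Denominator leading term: 5x^2
Divide both by x^2:
lim = (6 + 6/x) / (5 + 2/x^2)
As x -> infinity, the 1/x and 1/x^2 terms vanish:
= 6/5 = 1.20

1.20


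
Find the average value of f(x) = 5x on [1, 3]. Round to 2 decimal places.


Average value = 1/(b-a) * integral from a to b of f(x) dx
First compute the integral of 5x:
F(x) = (5/2)x^2
F(3) = 5/2 * 9 + 0 * 3 = 45/2
F(1) = 5/2 * 1 + 0 * 1 = 5/2
Integral = 45/2 - 5/2 = 20
Average = 20 / (3 - 1) = 20 / 2
= 10 = 10.00

10.00


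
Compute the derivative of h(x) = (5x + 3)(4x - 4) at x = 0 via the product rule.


Let u(x) = 5x + 3 and v(x) = 4x - 4
u'(x) = 5
v'(x) = 4
Product rule: h'(x) = u'(x)*v(x) + u(x)*v'(x)
= 5 * (4x - 4) + (5x + 3) * 4
At x = 0:
u(0) = 5 * 0 + 3 = 3
v(0) = 4 * 0 - 4 = -4
h'(0) = 5 * (-4) + 3 * 4
= -20 + 12
= -8

-8


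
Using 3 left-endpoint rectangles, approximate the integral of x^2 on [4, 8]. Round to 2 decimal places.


Left Riemann sum uses left endpoints of each subinterval.
Interval: [4, 8], n = 3
dx = (8 - 4) / 3 = 4/3
Left endpoints: [4, 16/3, 20/3]
f values: [16, 256/9, 400/9]
Sum = dx * (sum of f values)
= 4/3 * 800/9
= 3200/27 ≈ 118.52

118.52


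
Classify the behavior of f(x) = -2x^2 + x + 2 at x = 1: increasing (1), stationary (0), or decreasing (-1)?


Compute f'(x) to determine behavior:
f'(x) = -4x + 1
f'(1) = -4 * 1 + 1
= -4 + 1
= -3
Since f'(1) < 0, the function is decreasing (-1)

-1


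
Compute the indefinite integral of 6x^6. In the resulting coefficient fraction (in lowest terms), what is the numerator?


Apply the power rule for integration:
integral of ax^n dx = a/(n+1) * x^(n+1) + C
integral of 6x^6 dx
= 6/7 * x^7 + C
The coefficient in lowest terms is 6/7, and its numerator is 6

6


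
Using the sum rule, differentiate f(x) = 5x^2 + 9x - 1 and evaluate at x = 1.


Differentiate term by term using power and sum rules:
f(x) = 5x^2 + 9x - 1
f'(x) = 10x + 9
Substitute x = 1:
f'(1) = 10 * 1 + 9
= 10 + 9
= 19

19


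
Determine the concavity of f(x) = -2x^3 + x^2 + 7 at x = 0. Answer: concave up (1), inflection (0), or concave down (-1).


Concavity is determined by the sign of f''(x).
f(x) = -2x^3 + x^2 + 7
f'(x) = -6x^2 + 2x
f''(x) = -12x + 2
f''(0) = -12 * 0 + 2
= 0 + 2
= 2
Since f''(0) > 0, the function is concave up (1)

1


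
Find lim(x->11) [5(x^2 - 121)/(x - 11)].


Direct substitution gives 0/0, so we factor the numerator.
Factor: 5(x^2 - 121) = 5 * (x - 11)(x + 11)
Cancel the common factor (x - 11):
5(x^2 - 121)/(x - 11) = 5 * (x + 11)
Now substitute x = 11:
= 5 * (11 + 11) = 110

110


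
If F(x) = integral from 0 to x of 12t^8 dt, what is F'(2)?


By the Fundamental Theorem of Calculus (Part 1):
If F(x) = integral from 0 to x of f(t) dt, then F'(x) = f(x)
Here f(t) = 12t^8
So F'(x) = 12x^8
Evaluate at x = 2:
F'(2) = 12 * 2^8
= 12 * 256
= 3072

3072


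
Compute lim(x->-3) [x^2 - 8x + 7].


Since polynomials are continuous, we use direct substitution.
lim(x->-3) of x^2 - 8x + 7
= 1 * (-3)^2 - 8 * (-3) + 7
= 9 + 24 + 7
= 40

40


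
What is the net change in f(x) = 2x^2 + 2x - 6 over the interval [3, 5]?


Net change = f(b) - f(a)
f(x) = 2x^2 + 2x - 6
Compute f(5):
f(5) = 2 * 5^2 + 2 * 5 - 6
= 50 + 10 - 6
= 54
Compute f(3):
f(3) = 2 * 3^2 + 2 * 3 - 6
= 18 + 6 - 6
= 18
Net change = 54 - 18 = 36

36


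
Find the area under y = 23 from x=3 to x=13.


The area under a constant function y = 23 is a rectangle.
Width = 13 - 3 = 10
Height = 23
Area = width * height
= 10 * 23
= 230

230


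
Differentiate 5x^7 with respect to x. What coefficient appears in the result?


We apply the power rule: d/dx [ax^n] = a*n * x^(n-1)
d/dx [5x^7]
= 5 * 7 * x^(7-1)
= 35x^6
The coefficient is 35

35


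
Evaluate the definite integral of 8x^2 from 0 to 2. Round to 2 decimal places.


Find the antiderivative of 8x^2:
F(x) = 8/3 * x^3
Apply the Fundamental Theorem of Calculus:
F(2) - F(0)
= 8/3 * 2^3 - 8/3 * 0^3
= 8/3 * (8 - 0)
= 8/3 * 8
= 64/3 ≈ 21.33

21.33


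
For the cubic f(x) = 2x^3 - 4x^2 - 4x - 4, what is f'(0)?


Differentiate f(x) = 2x^3 - 4x^2 - 4x - 4 term by term:
f'(x) = 6x^2 - 8x - 4
Substitute x = 0:
f'(0) = 6 * 0^2 - 8 * 0 - 4
= 0 + 0 - 4
= -4

-4


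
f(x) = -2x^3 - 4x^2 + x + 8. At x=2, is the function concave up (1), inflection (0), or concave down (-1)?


Concavity is determined by the sign of f''(x).
f(x) = -2x^3 - 4x^2 + x + 8
f'(x) = -6x^2 - 8x + 1
f''(x) = -12x - 8
f''(2) = -12 * 2 - 8
= -24 - 8
= -32
Since f''(2) < 0, the function is concave down (-1)

-1


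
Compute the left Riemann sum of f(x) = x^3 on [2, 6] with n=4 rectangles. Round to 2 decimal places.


Left Riemann sum uses left endpoints of each subinterval.
Interval: [2, 6], n = 4
dx = (6 - 2) / 4 = 1
Left endpoints: [2, 3, 4, 5]
f values: [8, 27, 64, 125]
Sum = dx * (sum of f values)
= 1 * 224
= 224 = 224.00

224.00


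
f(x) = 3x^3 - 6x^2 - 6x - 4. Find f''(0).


First derivative:
f'(x) = 9x^2 - 12x - 6
Second derivative:
f''(x) = 18x - 12
Substitute x = 0:
f''(0) = 18 * 0 - 12
= 0 - 12
= -12

-12


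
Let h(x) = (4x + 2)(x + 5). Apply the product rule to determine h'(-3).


Let u(x) = 4x + 2 and v(x) = x + 5
u'(x) = 4
v'(x) = 1
Product rule: h'(x) = u'(x)*v(x) + u(x)*v'(x)
= 4 * (x + 5) + (4x + 2) * 1
At x = -3:
u(-3) = 4 * (-3) + 2 = -10
v(-3) = 1 * (-3) + 5 = 2
h'(-3) = 4 * 2 + (-10) * 1
= 8 - 10
= -2

-2


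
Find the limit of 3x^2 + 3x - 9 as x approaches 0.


Since polynomials are continuous, we use direct substitution.
lim(x->0) of 3x^2 + 3x - 9
= 3 * 0^2 + 3 * 0 - 9
= 0 + 0 - 9
= -9

-9


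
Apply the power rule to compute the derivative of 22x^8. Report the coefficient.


We apply the power rule: d/dx [ax^n] = a*n * x^(n-1)
d/dx [22x^8]
= 22 * 8 * x^(8-1)
= 176x^7
The coefficient is 176

176


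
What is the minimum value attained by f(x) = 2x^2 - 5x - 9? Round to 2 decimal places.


For a quadratic f(x) = ax^2 + bx + c with a > 0, the minimum is at the vertex.
Vertex x-coordinate: x = -b/(2a)
x = -(-5) / (2 * 2)
x = 5/4
Substitute back to find the minimum value:
f(5/4) = 2 * (5/4)^2 - 5 * (5/4) - 9
= 25/8 - 25/4 - 9
= -97/8 ≈ -12.13

-12.13


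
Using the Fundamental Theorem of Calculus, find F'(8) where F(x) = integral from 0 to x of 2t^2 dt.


By the Fundamental Theorem of Calculus (Part 1):
If F(x) = integral from 0 to x of f(t) dt, then F'(x) = f(x)
Here f(t) = 2t^2
So F'(x) = 2x^2
Evaluate at x = 8:
F'(8) = 2 * 8^2
= 2 * 64
= 128

128


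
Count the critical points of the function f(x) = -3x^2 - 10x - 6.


Find where f'(x) = 0:
f'(x) = -6x - 10
Set f'(x) = 0:
-6x - 10 = 0
x = 10 / (-6) = -5/3
This is a linear equation in x, so there is exactly one solution.
Number of critical points: 1

1


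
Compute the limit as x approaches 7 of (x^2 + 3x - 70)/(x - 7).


Direct substitution gives 0/0, so we factor the numerator.
Factor: (x^2 + 3x - 70) = (x - 7)(x + 10)
Cancel the common factor (x - 7):
(x^2 + 3x - 70)/(x - 7) = (x + 10)
Now substitute x = 7:
= (7) - (-10) = 17

17


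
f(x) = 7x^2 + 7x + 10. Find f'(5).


Differentiate term by term using power and sum rules:
f(x) = 7x^2 + 7x + 10
f'(x) = 14x + 7
Substitute x = 5:
f'(5) = 14 * 5 + 7
= 70 + 7
= 77

77


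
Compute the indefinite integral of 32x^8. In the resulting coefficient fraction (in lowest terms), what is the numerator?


Apply the power rule for integration:
integral of ax^n dx = a/(n+1) * x^(n+1) + C
integral of 32x^8 dx
= 32/9 * x^9 + C
The coefficient in lowest terms is 32/9, and its numerator is 32

32


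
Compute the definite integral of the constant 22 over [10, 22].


The integral of a constant k over [a, b] equals k * (b - a).
integral from 10 to 22 of 22 dx
= 22 * (22 - 10)
= 22 * 12
= 264

264


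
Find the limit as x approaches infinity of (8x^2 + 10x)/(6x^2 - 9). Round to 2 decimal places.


For limits at infinity with equal-degree polynomials,
we compare leading coefficients.
Numerator leading term: 8x^2
Denominator leading term: 6x^2
Divide both by x^2:
lim = (8 + 10/x) / (6 - 9/x^2)
As x -> infinity, the 1/x and 1/x^2 terms vanish:
= 8/6 = 4/3 ≈ 1.33

1.33


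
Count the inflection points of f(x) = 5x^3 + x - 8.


Inflection points occur where f''(x) = 0 and concavity changes.
f(x) = 5x^3 + x - 8
f'(x) = 15x^2 + 1
f''(x) = 30x
Set f''(x) = 0:
30x = 0
x = 0 / 30 = 0
Since f''(x) is linear (degree 1), it changes sign at this point.
Therefore there is exactly 1 inflection point.

1


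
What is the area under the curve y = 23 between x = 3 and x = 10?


The area under a constant function y = 23 is a rectangle.
Width = 10 - 3 = 7
Height = 23
Area = width * height
= 7 * 23
= 161

161


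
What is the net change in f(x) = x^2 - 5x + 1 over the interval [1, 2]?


Net change = f(b) - f(a)
f(x) = x^2 - 5x + 1
Compute f(2):
f(2) = 1 * 2^2 - 5 * 2 + 1
= 4 - 10 + 1
= -5
Compute f(1):
f(1) = 1 * 1^2 - 5 * 1 + 1
= 1 - 5 + 1
= -3
Net change = -5 - (-3) = -2

-2


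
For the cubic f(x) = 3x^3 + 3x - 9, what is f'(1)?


Differentiate f(x) = 3x^3 + 3x - 9 term by term:
f'(x) = 9x^2 + 3
Substitute x = 1:
f'(1) = 9 * 1^2 + 0 * 1 + 3
= 9 + 0 + 3
= 12

12


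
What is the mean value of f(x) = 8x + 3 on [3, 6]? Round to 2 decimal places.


Average value = 1/(b-a) * integral from a to b of f(x) dx
First compute the integral of 8x + 3:
F(x) = 4x^2 + 3x
F(6) = 4 * 36 + 3 * 6 = 162
F(3) = 4 * 9 + 3 * 3 = 45
Integral = 162 - 45 = 117
Average = 117 / (6 - 3) = 117 / 3
= 39 = 39.00

39.00


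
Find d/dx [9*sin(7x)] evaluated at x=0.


Apply the chain rule to differentiate 9*sin(7x):
d/dx [9*sin(7x)]
= 9 * cos(7x) * d/dx(7x)
= 9 * 7 * cos(7x)
= 63 * cos(7x)
Evaluate at x = 0:
= 63 * cos(0)
= 63 * 1
= 63

63


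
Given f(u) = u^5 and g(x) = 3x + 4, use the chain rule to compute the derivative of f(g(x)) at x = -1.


Using the chain rule: (f(g(x)))' = f'(g(x)) * g'(x)
First, find g(-1):
g(-1) = 3 * (-1) + 4 = 1
Next, f'(u) = 5u^4
And g'(x) = 3
So f'(g(-1)) * g'(-1)
= 5 * 1^4 * 3
= 5 * 1 * 3
= 15

15


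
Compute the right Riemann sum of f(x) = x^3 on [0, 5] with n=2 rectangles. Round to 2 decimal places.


Right Riemann sum uses right endpoints of each subinterval.
Interval: [0, 5], n = 2
dx = (5 - 0) / 2 = 5/2
Right endpoints: [5/2, 5]
f values: [125/8, 125]
Sum = dx * (sum of f values)
= 5/2 * 1125/8
= 5625/16 ≈ 351.56

351.56


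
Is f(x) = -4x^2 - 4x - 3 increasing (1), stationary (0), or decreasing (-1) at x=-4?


Compute f'(x) to determine behavior:
f'(x) = -8x - 4
f'(-4) = -8 * (-4) - 4
= 32 - 4
= 28
Since f'(-4) > 0, the function is increasing (1)

1


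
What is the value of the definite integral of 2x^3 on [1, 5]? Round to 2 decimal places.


Find the antiderivative of 2x^3:
F(x) = 2/4 * x^4
Apply the Fundamental Theorem of Calculus:
F(5) - F(1)
= 2/4 * 5^4 - 2/4 * 1^4
= 2/4 * (625 - 1)
= 2/4 * 624
= 312 = 312.00

312.00


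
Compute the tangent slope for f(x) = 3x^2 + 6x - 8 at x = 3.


The slope of the tangent line equals f'(x) at the point.
f(x) = 3x^2 + 6x - 8
f'(x) = 6x + 6
At x = 3:
f'(3) = 6 * 3 + 6
= 18 + 6
= 24

24


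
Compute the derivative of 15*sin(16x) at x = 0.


Apply the chain rule to differentiate 15*sin(16x):
d/dx [15*sin(16x)]
= 15 * cos(16x) * d/dx(16x)
= 15 * 16 * cos(16x)
= 240 * cos(16x)
Evaluate at x = 0:
= 240 * cos(0)
= 240 * 1
= 240

240


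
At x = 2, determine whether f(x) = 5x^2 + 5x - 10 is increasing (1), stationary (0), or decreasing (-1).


Compute f'(x) to determine behavior:
f'(x) = 10x + 5
f'(2) = 10 * 2 + 5
= 20 + 5
= 25
Since f'(2) > 0, the function is increasing (1)

1


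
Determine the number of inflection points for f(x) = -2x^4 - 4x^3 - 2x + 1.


Inflection points occur where f''(x) = 0 and concavity changes.
f(x) = -2x^4 - 4x^3 - 2x + 1
f'(x) = -8x^3 - 12x^2 - 2
f''(x) = -24x^2 - 24x
This is a quadratic in x. Use the discriminant to count real roots.
Discriminant = (-24)^2 - 4 * (-24) * 0
= 576 - 0
= 576
Since discriminant > 0, f''(x) = 0 has 2 distinct real solutions.
A quadratic with two distinct real roots changes sign at each root, so concavity changes at both.
Number of inflection points: 2

2


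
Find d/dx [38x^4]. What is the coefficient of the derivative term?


We apply the power rule: d/dx [ax^n] = a*n * x^(n-1)
d/dx [38x^4]
= 38 * 4 * x^(4-1)
= 152x^3
The coefficient is 152

152


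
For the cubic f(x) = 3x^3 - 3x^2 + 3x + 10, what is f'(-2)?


Differentiate f(x) = 3x^3 - 3x^2 + 3x + 10 term by term:
f'(x) = 9x^2 - 6x + 3
Substitute x = -2:
f'(-2) = 9 * (-2)^2 - 6 * (-2) + 3
= 36 + 12 + 3
= 51

51


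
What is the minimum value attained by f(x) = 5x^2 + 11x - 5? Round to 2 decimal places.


For a quadratic f(x) = ax^2 + bx + c with a > 0, the minimum is at the vertex.
Vertex x-coordinate: x = -b/(2a)
x = -(11) / (2 * 5)
x = -11/10
Substitute back to find the minimum value:
f(-11/10) = 5 * (-11/10)^2 + 11 * (-11/10) - 5
= 121/20 - 121/10 - 5
= -221/20 = -11.05

-11.05


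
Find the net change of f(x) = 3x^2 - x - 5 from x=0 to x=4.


Net change = f(b) - f(a)
f(x) = 3x^2 - x - 5
Compute f(4):
f(4) = 3 * 4^2 - 1 * 4 - 5
= 48 - 4 - 5
= 39
Compute f(0):
f(0) = 3 * 0^2 - 1 * 0 - 5
= 0 + 0 - 5
= -5
Net change = 39 - (-5) = 44

44


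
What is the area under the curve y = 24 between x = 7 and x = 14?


The area under a constant function y = 24 is a rectangle.
Width = 14 - 7 = 7
Height = 24
Area = width * height
= 7 * 24
= 168

168


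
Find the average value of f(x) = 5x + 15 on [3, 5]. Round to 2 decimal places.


Average value = 1/(b-a) * integral from a to b of f(x) dx
First compute the integral of 5x + 15:
F(x) = (5/2)x^2 + 15x
F(5) = 5/2 * 25 + 15 * 5 = 275/2
F(3) = 5/2 * 9 + 15 * 3 = 135/2
Integral = 275/2 - 135/2 = 70
Average = 70 / (5 - 3) = 70 / 2
= 35 = 35.00

35.00


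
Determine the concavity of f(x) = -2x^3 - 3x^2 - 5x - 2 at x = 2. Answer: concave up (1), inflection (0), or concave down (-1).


Concavity is determined by the sign of f''(x).
f(x) = -2x^3 - 3x^2 - 5x - 2
f'(x) = -6x^2 - 6x - 5
f''(x) = -12x - 6
f''(2) = -12 * 2 - 6
= -24 - 6
= -30
Since f''(2) < 0, the function is concave down (-1)

-1


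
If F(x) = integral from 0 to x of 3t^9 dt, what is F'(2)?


By the Fundamental Theorem of Calculus (Part 1):
If F(x) = integral from 0 to x of f(t) dt, then F'(x) = f(x)
Here f(t) = 3t^9
So F'(x) = 3x^9
Evaluate at x = 2:
F'(2) = 3 * 2^9
= 3 * 512
= 1536

1536


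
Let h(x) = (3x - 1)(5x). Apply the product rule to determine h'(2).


Let u(x) = 3x - 1 and v(x) = 5x
u'(x) = 3
v'(x) = 5
Product rule: h'(x) = u'(x)*v(x) + u(x)*v'(x)
= 3 * (5x) + (3x - 1) * 5
At x = 2:
u(2) = 3 * 2 - 1 = 5
v(2) = 5 * 2 + 0 = 10
h'(2) = 3 * 10 + 5 * 5
= 30 + 25
= 55

55


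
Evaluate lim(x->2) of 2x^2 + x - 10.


Since polynomials are continuous, we use direct substitution.
lim(x->2) of 2x^2 + x - 10
= 2 * 2^2 + 1 * 2 - 10
= 8 + 2 - 10
= 0

0


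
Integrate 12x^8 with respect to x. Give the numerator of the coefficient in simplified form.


Apply the power rule for integration:
integral of ax^n dx = a/(n+1) * x^(n+1) + C
integral of 12x^8 dx
= 12/9 * x^9 + C
= 4/3 * x^9 + C
The coefficient in lowest terms is 4/3, and its numerator is 4

4


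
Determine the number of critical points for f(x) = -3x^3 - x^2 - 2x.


Find where f'(x) = 0:
f(x) = -3x^3 - x^2 - 2x
f'(x) = -9x^2 - 2x - 2
This is a quadratic in x. Use the discriminant to count real roots.
Discriminant = (-2)^2 - 4 * (-9) * (-2)
= 4 - 72
= -68
Since discriminant < 0, f'(x) = 0 has no real solutions.
Number of critical points: 0

0


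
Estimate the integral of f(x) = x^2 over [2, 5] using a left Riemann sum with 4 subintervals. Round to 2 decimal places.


Left Riemann sum uses left endpoints of each subinterval.
Interval: [2, 5], n = 4
dx = (5 - 2) / 4 = 3/4
Left endpoints: [2, 11/4, 7/2, 17/4]
f values: [4, 121/16, 49/4, 289/16]
Sum = dx * (sum of f values)
= 3/4 * 335/8
= 1005/32 ≈ 31.41

31.41


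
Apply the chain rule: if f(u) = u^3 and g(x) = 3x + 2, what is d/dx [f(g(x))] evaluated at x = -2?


Using the chain rule: (f(g(x)))' = f'(g(x)) * g'(x)
First, find g(-2):
g(-2) = 3 * (-2) + 2 = -4
Next, f'(u) = 3u^2
And g'(x) = 3
So f'(g(-2)) * g'(-2)
= 3 * (-4)^2 * 3
= 3 * 16 * 3
= 144

144


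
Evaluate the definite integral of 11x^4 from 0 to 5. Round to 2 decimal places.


Find the antiderivative of 11x^4:
F(x) = 11/5 * x^5
Apply the Fundamental Theorem of Calculus:
F(5) - F(0)
= 11/5 * 5^5 - 11/5 * 0^5
= 11/5 * (3125 - 0)
= 11/5 * 3125
= 6875 = 6875.00

6875.00


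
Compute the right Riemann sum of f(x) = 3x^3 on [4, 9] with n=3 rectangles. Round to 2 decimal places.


Right Riemann sum uses right endpoints of each subinterval.
Interval: [4, 9], n = 3
dx = (9 - 4) / 3 = 5/3
Right endpoints: [17/3, 22/3, 9]
f values: [4913/9, 10648/9, 2187]
Sum = dx * (sum of f values)
= 5/3 * 3916
= 19580/3 ≈ 6526.67

6526.67


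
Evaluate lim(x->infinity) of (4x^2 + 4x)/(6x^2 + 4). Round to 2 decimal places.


For limits at infinity with equal-degree polynomials,
we compare leading coefficients.
Numerator leading term: 4x^2
Denominator leading term: 6x^2
Divide both by x^2:
lim = (4 + 4/x) / (6 + 4/x^2)
As x -> infinity, the 1/x and 1/x^2 terms vanish:
= 4/6 = 2/3 ≈ 0.67

0.67


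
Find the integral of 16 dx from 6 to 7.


The integral of a constant k over [a, b] equals k * (b - a).
integral from 6 to 7 of 16 dx
= 16 * (7 - 6)
= 16 * 1
= 16

16


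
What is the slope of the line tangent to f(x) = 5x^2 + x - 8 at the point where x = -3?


The slope of the tangent line equals f'(x) at the point.
f(x) = 5x^2 + x - 8
f'(x) = 10x + 1
At x = -3:
f'(-3) = 10 * (-3) + 1
= -30 + 1
= -29

-29


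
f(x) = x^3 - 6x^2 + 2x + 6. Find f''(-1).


First derivative:
f'(x) = 3x^2 - 12x + 2
Second derivative:
f''(x) = 6x - 12
Substitute x = -1:
f''(-1) = 6 * (-1) - 12
= -6 - 12
= -18

-18


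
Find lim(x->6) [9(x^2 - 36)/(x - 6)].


Direct substitution gives 0/0, so we factor the numerator.
Factor: 9(x^2 - 36) = 9 * (x - 6)(x + 6)
Cancel the common factor (x - 6):
9(x^2 - 36)/(x - 6) = 9 * (x + 6)
Now substitute x = 6:
= 9 * (6 + 6) = 108

108


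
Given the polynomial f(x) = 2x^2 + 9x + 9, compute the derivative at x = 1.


Differentiate term by term using power and sum rules:
f(x) = 2x^2 + 9x + 9
f'(x) = 4x + 9
Substitute x = 1:
f'(1) = 4 * 1 + 9
= 4 + 9
= 13

13


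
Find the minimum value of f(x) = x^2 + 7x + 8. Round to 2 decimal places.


For a quadratic f(x) = ax^2 + bx + c with a > 0, the minimum is at the vertex.
Vertex x-coordinate: x = -b/(2a)
x = -(7) / (2 * 1)
x = -7/2
Substitute back to find the minimum value:
f(-7/2) = 1 * (-7/2)^2 + 7 * (-7/2) + 8
= 49/4 - 49/2 + 8
= -17/4 = -4.25

-4.25


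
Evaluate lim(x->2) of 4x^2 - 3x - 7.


Since polynomials are continuous, we use direct substitution.
lim(x->2) of 4x^2 - 3x - 7
= 4 * 2^2 - 3 * 2 - 7
= 16 - 6 - 7
= 3

3


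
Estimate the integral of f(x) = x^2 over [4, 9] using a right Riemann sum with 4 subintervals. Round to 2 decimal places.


Right Riemann sum uses right endpoints of each subinterval.
Interval: [4, 9], n = 4
dx = (9 - 4) / 4 = 5/4
Right endpoints: [21/4, 13/2, 31/4, 9]
f values: [441/16, 169/4, 961/16, 81]
Sum = dx * (sum of f values)
= 5/4 * 1687/8
= 8435/32 ≈ 263.59

263.59


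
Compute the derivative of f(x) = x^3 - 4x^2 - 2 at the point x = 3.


Differentiate f(x) = x^3 - 4x^2 - 2 term by term:
f'(x) = 3x^2 - 8x
Substitute x = 3:
f'(3) = 3 * 3^2 - 8 * 3 + 0
= 27 - 24 + 0
= 3

3


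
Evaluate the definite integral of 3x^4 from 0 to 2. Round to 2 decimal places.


Find the antiderivative of 3x^4:
F(x) = 3/5 * x^5
Apply the Fundamental Theorem of Calculus:
F(2) - F(0)
= 3/5 * 2^5 - 3/5 * 0^5
= 3/5 * (32 - 0)
= 3/5 * 32
= 96/5 = 19.20

19.20


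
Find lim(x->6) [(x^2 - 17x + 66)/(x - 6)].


Direct substitution gives 0/0, so we factor the numerator.
Factor: (x^2 - 17x + 66) = (x - 6)(x - 11)
Cancel the common factor (x - 6):
(x^2 - 17x + 66)/(x - 6) = (x - 11)
Now substitute x = 6:
= (6) - (11) = -5

-5


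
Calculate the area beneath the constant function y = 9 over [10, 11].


The area under a constant function y = 9 is a rectangle.
Width = 11 - 10 = 1
Height = 9
Area = width * height
= 1 * 9
= 9

9


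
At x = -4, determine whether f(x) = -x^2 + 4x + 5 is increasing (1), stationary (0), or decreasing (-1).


Compute f'(x) to determine behavior:
f'(x) = -2x + 4
f'(-4) = -2 * (-4) + 4
= 8 + 4
= 12
Since f'(-4) > 0, the function is increasing (1)

1


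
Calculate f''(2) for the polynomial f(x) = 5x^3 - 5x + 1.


First derivative:
f'(x) = 15x^2 - 5
Second derivative:
f''(x) = 30x
Substitute x = 2:
f''(2) = 30 * 2 + 0
= 60 + 0
= 60

60


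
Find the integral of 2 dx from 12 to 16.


The integral of a constant k over [a, b] equals k * (b - a).
integral from 12 to 16 of 2 dx
= 2 * (16 - 12)
= 2 * 4
= 8

8


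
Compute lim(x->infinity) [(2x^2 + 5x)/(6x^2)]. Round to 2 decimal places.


For limits at infinity with equal-degree polynomials,
we compare leading coefficients.
Numerator leading term: 2x^2
Denominator leading term: 6x^2
Divide both by x^2:
lim = (2 + 5/x) / (6)
As x -> infinity, the 1/x and 1/x^2 terms vanish:
= 2/6 = 1/3 ≈ 0.33

0.33


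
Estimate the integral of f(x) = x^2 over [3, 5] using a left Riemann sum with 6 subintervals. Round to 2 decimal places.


Left Riemann sum uses left endpoints of each subinterval.
Interval: [3, 5], n = 6
dx = (5 - 3) / 6 = 1/3
Left endpoints: [3, 10/3, 11/3, 4, 13/3, 14/3]
f values: [9, 100/9, 121/9, 16, 169/9, 196/9]
Sum = dx * (sum of f values)
= 1/3 * 811/9
= 811/27 ≈ 30.04

30.04


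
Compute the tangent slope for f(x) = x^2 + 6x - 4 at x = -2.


The slope of the tangent line equals f'(x) at the point.
f(x) = x^2 + 6x - 4
f'(x) = 2x + 6
At x = -2:
f'(-2) = 2 * (-2) + 6
= -4 + 6
= 2

2


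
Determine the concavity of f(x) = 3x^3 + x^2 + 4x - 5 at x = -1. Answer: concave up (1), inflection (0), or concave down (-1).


Concavity is determined by the sign of f''(x).
f(x) = 3x^3 + x^2 + 4x - 5
f'(x) = 9x^2 + 2x + 4
f''(x) = 18x + 2
f''(-1) = 18 * (-1) + 2
= -18 + 2
= -16
Since f''(-1) < 0, the function is concave down (-1)

-1


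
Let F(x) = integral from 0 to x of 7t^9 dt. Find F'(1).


By the Fundamental Theorem of Calculus (Part 1):
If F(x) = integral from 0 to x of f(t) dt, then F'(x) = f(x)
Here f(t) = 7t^9
So F'(x) = 7x^9
Evaluate at x = 1:
F'(1) = 7 * 1^9
= 7 * 1
= 7

7


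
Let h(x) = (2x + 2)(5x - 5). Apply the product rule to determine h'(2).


Let u(x) = 2x + 2 and v(x) = 5x - 5
u'(x) = 2
v'(x) = 5
Product rule: h'(x) = u'(x)*v(x) + u(x)*v'(x)
= 2 * (5x - 5) + (2x + 2) * 5
At x = 2:
u(2) = 2 * 2 + 2 = 6
v(2) = 5 * 2 - 5 = 5
h'(2) = 2 * 5 + 6 * 5
= 10 + 30
= 40

40


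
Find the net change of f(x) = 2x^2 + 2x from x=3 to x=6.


Net change = f(b) - f(a)
f(x) = 2x^2 + 2x
Compute f(6):
f(6) = 2 * 6^2 + 2 * 6 + 0
= 72 + 12 + 0
= 84
Compute f(3):
f(3) = 2 * 3^2 + 2 * 3 + 0
= 18 + 6 + 0
= 24
Net change = 84 - 24 = 60

60


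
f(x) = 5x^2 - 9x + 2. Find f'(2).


Differentiate term by term using power and sum rules:
f(x) = 5x^2 - 9x + 2
f'(x) = 10x - 9
Substitute x = 2:
f'(2) = 10 * 2 - 9
= 20 - 9
= 11

11


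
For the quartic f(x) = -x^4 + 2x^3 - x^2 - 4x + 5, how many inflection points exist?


Inflection points occur where f''(x) = 0 and concavity changes.
f(x) = -x^4 + 2x^3 - x^2 - 4x + 5
f'(x) = -4x^3 + 6x^2 - 2x - 4
f''(x) = -12x^2 + 12x - 2
This is a quadratic in x. Use the discriminant to count real roots.
Discriminant = (12)^2 - 4 * (-12) * (-2)
= 144 - 96
= 48
Since discriminant > 0, f''(x) = 0 has 2 distinct real solutions.
A quadratic with two distinct real roots changes sign at each root, so concavity changes at both.
Number of inflection points: 2

2


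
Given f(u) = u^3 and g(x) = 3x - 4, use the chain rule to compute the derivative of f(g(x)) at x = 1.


Using the chain rule: (f(g(x)))' = f'(g(x)) * g'(x)
First, find g(1):
g(1) = 3 * 1 - 4 = -1
Next, f'(u) = 3u^2
And g'(x) = 3
So f'(g(1)) * g'(1)
= 3 * (-1)^2 * 3
= 3 * 1 * 3
= 9

9


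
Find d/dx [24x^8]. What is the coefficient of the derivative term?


We apply the power rule: d/dx [ax^n] = a*n * x^(n-1)
d/dx [24x^8]
= 24 * 8 * x^(8-1)
= 192x^7
The coefficient is 192

192


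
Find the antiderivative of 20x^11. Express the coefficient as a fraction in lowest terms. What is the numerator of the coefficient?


Apply the power rule for integration:
integral of ax^n dx = a/(n+1) * x^(n+1) + C
integral of 20x^11 dx
= 20/12 * x^12 + C
= 5/3 * x^12 + C
The coefficient in lowest terms is 5/3, and its numerator is 5

5


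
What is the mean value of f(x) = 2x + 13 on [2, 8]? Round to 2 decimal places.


Average value = 1/(b-a) * integral from a to b of f(x) dx
First compute the integral of 2x + 13:
F(x) = x^2 + 13x
F(8) = 1 * 64 + 13 * 8 = 168
F(2) = 1 * 4 + 13 * 2 = 30
Integral = 168 - 30 = 138
Average = 138 / (8 - 2) = 138 / 6
= 23 = 23.00

23.00


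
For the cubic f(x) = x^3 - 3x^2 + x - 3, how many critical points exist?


Find where f'(x) = 0:
f(x) = x^3 - 3x^2 + x - 3
f'(x) = 3x^2 - 6x + 1
This is a quadratic in x. Use the discriminant to count real roots.
Discriminant = (-6)^2 - 4 * 3 * 1
= 36 - 12
= 24
Since discriminant > 0, f'(x) = 0 has 2 real solutions.
Number of critical points: 2

2


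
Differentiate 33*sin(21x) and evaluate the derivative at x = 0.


Apply the chain rule to differentiate 33*sin(21x):
d/dx [33*sin(21x)]
= 33 * cos(21x) * d/dx(21x)
= 33 * 21 * cos(21x)
= 693 * cos(21x)
Evaluate at x = 0:
= 693 * cos(0)
= 693 * 1
= 693

693


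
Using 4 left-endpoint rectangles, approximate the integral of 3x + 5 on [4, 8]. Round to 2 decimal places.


Left Riemann sum uses left endpoints of each subinterval.
Interval: [4, 8], n = 4
dx = (8 - 4) / 4 = 1
Left endpoints: [4, 5, 6, 7]
f values: [17, 20, 23, 26]
Sum = dx * (sum of f values)
= 1 * 86
= 86 = 86.00

86.00


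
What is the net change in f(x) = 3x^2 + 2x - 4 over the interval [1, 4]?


Net change = f(b) - f(a)
f(x) = 3x^2 + 2x - 4
Compute f(4):
f(4) = 3 * 4^2 + 2 * 4 - 4
= 48 + 8 - 4
= 52
Compute f(1):
f(1) = 3 * 1^2 + 2 * 1 - 4
= 3 + 2 - 4
= 1
Net change = 52 - 1 = 51

51


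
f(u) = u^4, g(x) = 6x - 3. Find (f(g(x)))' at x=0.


Using the chain rule: (f(g(x)))' = f'(g(x)) * g'(x)
First, find g(0):
g(0) = 6 * 0 - 3 = -3
Next, f'(u) = 4u^3
And g'(x) = 6
So f'(g(0)) * g'(0)
= 4 * (-3)^3 * 6
= 4 * (-27) * 6
= -648

-648


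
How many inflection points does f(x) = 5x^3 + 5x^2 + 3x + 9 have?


Inflection points occur where f''(x) = 0 and concavity changes.
f(x) = 5x^3 + 5x^2 + 3x + 9
f'(x) = 15x^2 + 10x + 3
f''(x) = 30x + 10
Set f''(x) = 0:
30x + 10 = 0
x = -10 / 30 = -1/3
Since f''(x) is linear (degree 1), it changes sign at this point.
Therefore there is exactly 1 inflection point.

1


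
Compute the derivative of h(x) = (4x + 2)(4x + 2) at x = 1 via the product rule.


Let u(x) = 4x + 2 and v(x) = 4x + 2
u'(x) = 4
v'(x) = 4
Product rule: h'(x) = u'(x)*v(x) + u(x)*v'(x)
= 4 * (4x + 2) + (4x + 2) * 4
At x = 1:
u(1) = 4 * 1 + 2 = 6
v(1) = 4 * 1 + 2 = 6
h'(1) = 4 * 6 + 6 * 4
= 24 + 24
= 48

48


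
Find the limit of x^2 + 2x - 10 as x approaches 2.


Since polynomials are continuous, we use direct substitution.
lim(x->2) of x^2 + 2x - 10
= 1 * 2^2 + 2 * 2 - 10
= 4 + 4 - 10
= -2

-2


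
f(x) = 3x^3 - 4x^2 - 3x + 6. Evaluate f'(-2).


Differentiate f(x) = 3x^3 - 4x^2 - 3x + 6 term by term:
f'(x) = 9x^2 - 8x - 3
Substitute x = -2:
f'(-2) = 9 * (-2)^2 - 8 * (-2) - 3
= 36 + 16 - 3
= 49

49


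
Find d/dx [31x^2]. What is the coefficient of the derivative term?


We apply the power rule: d/dx [ax^n] = a*n * x^(n-1)
d/dx [31x^2]
= 31 * 2 * x^(2-1)
= 62x
The coefficient is 62

62


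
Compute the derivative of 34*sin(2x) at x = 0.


Apply the chain rule to differentiate 34*sin(2x):
d/dx [34*sin(2x)]
= 34 * cos(2x) * d/dx(2x)
= 34 * 2 * cos(2x)
= 68 * cos(2x)
Evaluate at x = 0:
= 68 * cos(0)
= 68 * 1
= 68

68


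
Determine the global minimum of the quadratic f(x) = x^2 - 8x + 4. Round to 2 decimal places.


For a quadratic f(x) = ax^2 + bx + c with a > 0, the minimum is at the vertex.
Vertex x-coordinate: x = -b/(2a)
x = -(-8) / (2 * 1)
x = 8/2 = 4
Substitute back to find the minimum value:
f(4) = 1 * 4^2 - 8 * 4 + 4
= 16 - 32 + 4
= -12 = -12.00

-12.00
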